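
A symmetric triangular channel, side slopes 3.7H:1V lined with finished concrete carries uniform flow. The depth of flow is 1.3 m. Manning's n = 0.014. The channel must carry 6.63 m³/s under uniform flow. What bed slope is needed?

For a triangular section with side slope z = 3.7: A = zy² = 3.7×1.3² = 6.253 m²; P = 2y√(1+z²) = 2×1.3×3.833 = 9.965 m.
Hydraulic radius R = A/P = 6.253/9.965 = 0.6275 m.
From Manning's equation, S = [nQ / (1 A R^(2/3))]² = [0.014 × 6.63 / (1 × 6.253 × 0.6275^(2/3))]² = 0.00041.

S = 0.00041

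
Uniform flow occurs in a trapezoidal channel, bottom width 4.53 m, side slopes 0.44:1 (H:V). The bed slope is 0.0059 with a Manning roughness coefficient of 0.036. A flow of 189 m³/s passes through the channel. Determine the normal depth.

Manning's equation rearranged: A R^(2/3) = nQ / (1·√S) = 0.036 × 189 / (√0.0059) = 88.58.
Trying y = 4.82 m: A R^(2/3) = 53.04 — low.
Trying y = 7.27 m: A R^(2/3) = 110.4 — high.
Trying y = 6.44 m: A R^(2/3) = 88.5 — matches.

y_n = 6.44 m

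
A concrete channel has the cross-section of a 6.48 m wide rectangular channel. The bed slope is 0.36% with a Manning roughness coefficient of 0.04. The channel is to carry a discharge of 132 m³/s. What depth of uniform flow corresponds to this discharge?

y_n = 7.82 m

Manning's equation rearranged: A R^(2/3) = nQ / (1·√S) = 0.04 × 132 / (√0.0036) = 88.
Try y = 5.91 m: A R^(2/3) = 62.66 — short.
Try y = 8.75 m: A R^(2/3) = 100.6 — over.
Try y = 7.82 m: A R^(2/3) = 88.06 — close enough.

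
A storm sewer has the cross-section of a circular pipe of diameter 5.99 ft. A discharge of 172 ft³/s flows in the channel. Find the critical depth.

y_c = 3.58 ft

At critical depth, Q² T / (g A³) = 1, i.e. A³/T = Q²/g = 172²/32.2 = 918.8.
Trying y = 4.42 ft: A³/T = 2103 — over.
Trying y = 2.85 ft: A³/T = 386.3 — short.
Trying y = 3.58 ft: A³/T = 923.6 — close enough.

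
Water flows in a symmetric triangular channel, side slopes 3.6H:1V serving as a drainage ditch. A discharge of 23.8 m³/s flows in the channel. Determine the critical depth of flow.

y_c = 1.55 m

At critical depth, Q² T / (g A³) = 1, i.e. A³/T = Q²/g = 23.8²/9.81 = 57.74.
Try y = 1.1 m: A³/T = 10.44 — low.
Try y = 1.55 m: A³/T = 57.97 — ≈ 57.74.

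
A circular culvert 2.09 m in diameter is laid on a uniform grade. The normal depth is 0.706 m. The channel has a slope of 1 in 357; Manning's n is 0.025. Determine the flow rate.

For a circular section of diameter D = 2.09 m at depth y = 0.706 m, the central angle is θ = 2 arccos(1 − 2y/D) = 2.481 rad. Then A = (D²/8)(θ − sin θ) = 1.019 m² and P = Dθ/2 = 2.592 m.
Hydraulic radius R = A/P = 1.019/2.592 = 0.3932 m.
Manning's equation: Q = (1/n) A R^(2/3) S^(1/2) = (1/0.025) × 1.019 × 0.3932^(2/3) × 0.002801^(1/2) = 1.16 m³/s.

Q = 1.16 m³/s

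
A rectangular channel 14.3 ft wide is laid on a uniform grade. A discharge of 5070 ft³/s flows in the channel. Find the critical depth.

y_c = 15.7 ft

For a rectangular channel, critical depth y_c = (q²/g)^(1/3) where q = Q/b = 5070/14.3 = 354.5 ft²/s.
So y_c = (354.5²/32.2)^(1/3) = 15.7 ft.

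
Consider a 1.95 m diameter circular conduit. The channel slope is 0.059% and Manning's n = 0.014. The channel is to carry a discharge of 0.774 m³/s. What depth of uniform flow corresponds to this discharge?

y_n = 0.652 m

Manning's equation rearranged: A R^(2/3) = nQ / (1·√S) = 0.014 × 0.774 / (√0.00059) = 0.4461.
At y = 0.819 m: A R^(2/3) = 0.6812 — too large.
At y = 0.461 m: A R^(2/3) = 0.2267 — too small.
At y = 0.652 m: A R^(2/3) = 0.4461 — close enough.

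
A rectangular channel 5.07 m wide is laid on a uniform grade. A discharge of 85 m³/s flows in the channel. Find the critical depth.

y_c = 3.06 m

For a rectangular channel, critical depth y_c = (q²/g)^(1/3) where q = Q/b = 85/5.07 = 16.77 m²/s.
So y_c = (16.77²/9.81)^(1/3) = 3.06 m.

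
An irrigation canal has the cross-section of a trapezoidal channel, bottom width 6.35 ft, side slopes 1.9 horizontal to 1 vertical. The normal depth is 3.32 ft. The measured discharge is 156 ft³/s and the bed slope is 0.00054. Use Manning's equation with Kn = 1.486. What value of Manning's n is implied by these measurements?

With bottom width b = 6.35 ft and side slope z = 1.9: A = (b + zy)y = (6.35 + 1.9×3.32)×3.32 = 42.02 ft²; P = b + 2y√(1+z²) = 6.35 + 2×3.32×2.147 = 20.61 ft.
Hydraulic radius R = A/P = 42.02/20.61 = 2.039 ft.
Rearranging Manning's equation: n = (1.486/Q) A R^(2/3) S^(1/2) = (1.486/156) × 42.02 × 2.039^(2/3) × √0.00054 = 0.015.

n = 0.015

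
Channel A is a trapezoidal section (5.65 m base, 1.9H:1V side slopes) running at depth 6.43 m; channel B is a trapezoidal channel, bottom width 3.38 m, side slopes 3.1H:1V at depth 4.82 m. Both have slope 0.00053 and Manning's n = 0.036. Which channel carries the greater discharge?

channel A

Channel A: With bottom width b = 5.65 m and side slope z = 1.9: A = (b + zy)y = (5.65 + 1.9×6.43)×6.43 = 114.9 m²; P = b + 2y√(1+z²) = 5.65 + 2×6.43×2.147 = 33.26 m. Hydraulic radius R = A/P = 114.9/33.26 = 3.454 m. Q_A = (1/0.036)·114.9·3.454^(2/3)·√0.00053 = 167.9 m³/s.
Channel B: With bottom width b = 3.38 m and side slope z = 3.1: A = (b + zy)y = (3.38 + 3.1×4.82)×4.82 = 88.31 m²; P = b + 2y√(1+z²) = 3.38 + 2×4.82×3.257 = 34.78 m. Hydraulic radius R = A/P = 88.31/34.78 = 2.539 m. Q_B = (1/0.036)·88.31·2.539^(2/3)·√0.00053 = 105.1 m³/s.
Q_A = 167.9 m³/s vs Q_B = 105.1 m³/s, so channel A carries more.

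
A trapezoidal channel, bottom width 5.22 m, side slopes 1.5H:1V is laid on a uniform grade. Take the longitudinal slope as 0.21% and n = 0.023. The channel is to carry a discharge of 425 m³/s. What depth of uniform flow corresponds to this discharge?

Manning's equation rearranged: A R^(2/3) = nQ / (1·√S) = 0.023 × 425 / (√0.0021) = 213.3.
At y = 4.78 m: A R^(2/3) = 113.1 — short.
At y = 6.41 m: A R^(2/3) = 213.2 — ≈ 213.3.

y_n = 6.41 m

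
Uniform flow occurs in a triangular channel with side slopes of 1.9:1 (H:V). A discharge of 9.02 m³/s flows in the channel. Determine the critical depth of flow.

y_c = 1.36 m

At critical depth, Q² T / (g A³) = 1, i.e. A³/T = Q²/g = 9.02²/9.81 = 8.294.
At y = 1.54 m: A³/T = 15.63 — high.
At y = 1.07 m: A³/T = 2.532 — low.
At y = 1.36 m: A³/T = 8.398 — ≈ 8.294.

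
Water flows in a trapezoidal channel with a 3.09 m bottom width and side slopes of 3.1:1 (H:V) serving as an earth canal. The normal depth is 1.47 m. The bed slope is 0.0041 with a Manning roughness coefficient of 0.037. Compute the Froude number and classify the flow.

subcritical

With bottom width b = 3.09 m and side slope z = 3.1: A = (b + zy)y = (3.09 + 3.1×1.47)×1.47 = 11.24 m²; P = b + 2y√(1+z²) = 3.09 + 2×1.47×3.257 = 12.67 m.
Hydraulic radius R = A/P = 11.24/12.67 = 0.8875 m.
V = (1/n) R^(2/3) √S = (1/0.037) × 0.8875^(2/3) × √0.0041 = 1.598 m/s. Hydraulic depth D_h = A/T = 11.24/12.2 = 0.9211 m.
Froude number Fr = V/√(g·D_h) = 1.598/√(9.81×0.9211) = 0.532, which is less than 1, so the flow is subcritical.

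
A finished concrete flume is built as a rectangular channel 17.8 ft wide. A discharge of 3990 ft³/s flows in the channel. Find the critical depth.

y_c = 11.6 ft

For a rectangular channel, critical depth y_c = (q²/g)^(1/3) where q = Q/b = 3990/17.8 = 224.2 ft²/s.
So y_c = (224.2²/32.2)^(1/3) = 11.6 ft.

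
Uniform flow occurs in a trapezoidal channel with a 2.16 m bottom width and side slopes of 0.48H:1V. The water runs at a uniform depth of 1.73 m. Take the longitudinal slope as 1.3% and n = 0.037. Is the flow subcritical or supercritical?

subcritical

With bottom width b = 2.16 m and side slope z = 0.48: A = (b + zy)y = (2.16 + 0.48×1.73)×1.73 = 5.173 m²; P = b + 2y√(1+z²) = 2.16 + 2×1.73×1.109 = 5.998 m.
Hydraulic radius R = A/P = 5.173/5.998 = 0.8625 m.
V = (1/n) R^(2/3) √S = (1/0.037) × 0.8625^(2/3) × √0.013 = 2.792 m/s. Hydraulic depth D_h = A/T = 5.173/3.821 = 1.354 m.
Froude number Fr = V/√(g·D_h) = 2.792/√(9.81×1.354) = 0.766, which is less than 1, so the flow is subcritical.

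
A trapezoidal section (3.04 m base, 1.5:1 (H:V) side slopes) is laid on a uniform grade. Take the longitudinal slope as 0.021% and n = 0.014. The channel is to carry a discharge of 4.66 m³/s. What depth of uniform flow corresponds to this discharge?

Manning's equation rearranged: A R^(2/3) = nQ / (1·√S) = 0.014 × 4.66 / (√0.00021) = 4.502.
At y = 0.916 m: A R^(2/3) = 2.995 — too small.
At y = 1.28 m: A R^(2/3) = 5.604 — too large.
At y = 1.14 m: A R^(2/3) = 4.499 — close enough.

y_n = 1.14 m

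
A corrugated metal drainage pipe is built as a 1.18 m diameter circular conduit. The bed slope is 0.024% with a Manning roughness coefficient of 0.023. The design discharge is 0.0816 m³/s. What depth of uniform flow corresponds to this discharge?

y_n = 0.402 m

Manning's equation rearranged: A R^(2/3) = nQ / (1·√S) = 0.023 × 0.0816 / (√0.00024) = 0.1211.
Trying y = 0.489 m: A R^(2/3) = 0.1742 — too large.
Trying y = 0.402 m: A R^(2/3) = 0.1211 — matches.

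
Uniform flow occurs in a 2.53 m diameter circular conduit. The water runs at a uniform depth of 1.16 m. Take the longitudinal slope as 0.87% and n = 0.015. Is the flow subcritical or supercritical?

For a circular section of diameter D = 2.53 m at depth y = 1.16 m, the central angle is θ = 2 arccos(1 − 2y/D) = 2.975 rad. Then A = (D²/8)(θ − sin θ) = 2.248 m² and P = Dθ/2 = 3.764 m.
Hydraulic radius R = A/P = 2.248/3.764 = 0.5973 m.
V = (1/n) R^(2/3) √S = (1/0.015) × 0.5973^(2/3) × √0.0087 = 4.41 m/s. Hydraulic depth D_h = A/T = 2.248/2.521 = 0.8917 m.
Froude number Fr = V/√(g·D_h) = 4.41/√(9.81×0.8917) = 1.49, which is greater than 1, so the flow is supercritical.

supercritical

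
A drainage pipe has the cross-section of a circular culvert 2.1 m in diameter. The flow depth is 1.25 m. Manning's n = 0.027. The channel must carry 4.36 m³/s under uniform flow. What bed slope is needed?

For a circular section of diameter D = 2.1 m at depth y = 1.25 m, the central angle is θ = 2 arccos(1 − 2y/D) = 3.525 rad. Then A = (D²/8)(θ − sin θ) = 2.149 m² and P = Dθ/2 = 3.701 m.
Hydraulic radius R = A/P = 2.149/3.701 = 0.5807 m.
From Manning's equation, S = [nQ / (1 A R^(2/3))]² = [0.027 × 4.36 / (1 × 2.149 × 0.5807^(2/3))]² = 0.00619.

S = 0.00619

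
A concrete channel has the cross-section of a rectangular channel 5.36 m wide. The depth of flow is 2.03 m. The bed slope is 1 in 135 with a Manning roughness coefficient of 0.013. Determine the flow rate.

Flow area A = b·y = 5.36 × 2.03 = 10.88 m². Wetted perimeter P = b + 2y = 5.36 + 2×2.03 = 9.42 m.
Hydraulic radius R = A/P = 10.88/9.42 = 1.155 m.
Manning's equation: Q = (1/n) A R^(2/3) S^(1/2) = (1/0.013) × 10.88 × 1.155^(2/3) × 0.007407^(1/2) = 79.3 m³/s.

Q = 79.3 m³/s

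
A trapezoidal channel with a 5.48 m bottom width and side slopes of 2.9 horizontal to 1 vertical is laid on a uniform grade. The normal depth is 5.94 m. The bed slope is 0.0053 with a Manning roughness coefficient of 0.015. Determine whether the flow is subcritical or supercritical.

supercritical

With bottom width b = 5.48 m and side slope z = 2.9: A = (b + zy)y = (5.48 + 2.9×5.94)×5.94 = 134.9 m²; P = b + 2y√(1+z²) = 5.48 + 2×5.94×3.068 = 41.92 m.
Hydraulic radius R = A/P = 134.9/41.92 = 3.217 m.
V = (1/n) R^(2/3) √S = (1/0.015) × 3.217^(2/3) × √0.0053 = 10.58 m/s. Hydraulic depth D_h = A/T = 134.9/39.93 = 3.378 m.
Froude number Fr = V/√(g·D_h) = 10.58/√(9.81×3.378) = 1.84, which is greater than 1, so the flow is supercritical.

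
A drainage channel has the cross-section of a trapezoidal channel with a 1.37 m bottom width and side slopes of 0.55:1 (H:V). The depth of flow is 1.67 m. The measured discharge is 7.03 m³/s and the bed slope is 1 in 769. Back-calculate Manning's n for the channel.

n = 0.016

With bottom width b = 1.37 m and side slope z = 0.55: A = (b + zy)y = (1.37 + 0.55×1.67)×1.67 = 3.822 m²; P = b + 2y√(1+z²) = 1.37 + 2×1.67×1.141 = 5.182 m.
Hydraulic radius R = A/P = 3.822/5.182 = 0.7375 m.
Rearranging Manning's equation: n = (1/Q) A R^(2/3) S^(1/2) = (1/7.03) × 3.822 × 0.7375^(2/3) × √0.0013 = 0.016.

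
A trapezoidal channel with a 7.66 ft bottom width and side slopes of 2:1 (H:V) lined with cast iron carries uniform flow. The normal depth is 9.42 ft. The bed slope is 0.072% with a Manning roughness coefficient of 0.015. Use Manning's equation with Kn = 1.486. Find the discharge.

With bottom width b = 7.66 ft and side slope z = 2: A = (b + zy)y = (7.66 + 2×9.42)×9.42 = 249.6 ft²; P = b + 2y√(1+z²) = 7.66 + 2×9.42×2.236 = 49.79 ft.
Hydraulic radius R = A/P = 249.6/49.79 = 5.014 ft.
Manning's equation: Q = (1.486/n) A R^(2/3) S^(1/2) = (1.486/0.015) × 249.6 × 5.014^(2/3) × 0.00072^(1/2) = 1940 ft³/s.

Q = 1940 ft³/s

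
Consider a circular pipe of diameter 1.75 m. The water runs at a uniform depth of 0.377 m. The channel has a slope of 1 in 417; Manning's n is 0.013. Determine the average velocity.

For a circular section of diameter D = 1.75 m at depth y = 0.377 m, the central angle is θ = 2 arccos(1 − 2y/D) = 1.931 rad. Then A = (D²/8)(θ − sin θ) = 0.3808 m² and P = Dθ/2 = 1.689 m.
Hydraulic radius R = A/P = 0.3808/1.689 = 0.2254 m.
From Manning's equation, V = (1/n) R^(2/3) S^(1/2) = (1/0.013) × 0.2254^(2/3) × 0.002398^(1/2) = 1.4 m/s.

V = 1.4 m/s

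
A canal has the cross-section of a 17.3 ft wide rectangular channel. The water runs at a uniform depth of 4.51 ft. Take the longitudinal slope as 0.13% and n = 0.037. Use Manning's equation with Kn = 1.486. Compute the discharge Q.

Flow area A = b·y = 17.3 × 4.51 = 78.02 ft². Wetted perimeter P = b + 2y = 17.3 + 2×4.51 = 26.32 ft.
Hydraulic radius R = A/P = 78.02/26.32 = 2.964 ft.
Manning's equation: Q = (1.486/n) A R^(2/3) S^(1/2) = (1.486/0.037) × 78.02 × 2.964^(2/3) × 0.0013^(1/2) = 233 ft³/s.

Q = 233 ft³/s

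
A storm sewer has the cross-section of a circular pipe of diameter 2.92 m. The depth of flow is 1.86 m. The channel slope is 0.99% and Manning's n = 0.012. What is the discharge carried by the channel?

For a circular section of diameter D = 2.92 m at depth y = 1.86 m, the central angle is θ = 2 arccos(1 − 2y/D) = 3.697 rad. Then A = (D²/8)(θ − sin θ) = 4.502 m² and P = Dθ/2 = 5.397 m.
Hydraulic radius R = A/P = 4.502/5.397 = 0.8341 m.
Manning's equation: Q = (1/n) A R^(2/3) S^(1/2) = (1/0.012) × 4.502 × 0.8341^(2/3) × 0.0099^(1/2) = 33.1 m³/s.

Q = 33.1 m³/s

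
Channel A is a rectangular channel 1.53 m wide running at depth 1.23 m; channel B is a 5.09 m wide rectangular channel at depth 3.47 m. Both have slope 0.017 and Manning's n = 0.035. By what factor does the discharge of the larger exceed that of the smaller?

Channel A: Flow area A = b·y = 1.53 × 1.23 = 1.882 m². Wetted perimeter P = b + 2y = 1.53 + 2×1.23 = 3.99 m. Hydraulic radius R = A/P = 1.882/3.99 = 0.4717 m. Q_A = (1/0.035)·1.882·0.4717^(2/3)·√0.017 = 4.248 m³/s.
Channel B: Flow area A = b·y = 5.09 × 3.47 = 17.66 m². Wetted perimeter P = b + 2y = 5.09 + 2×3.47 = 12.03 m. Hydraulic radius R = A/P = 17.66/12.03 = 1.468 m. Q_B = (1/0.035)·17.66·1.468^(2/3)·√0.017 = 84.99 m³/s.
The larger discharge is 84.99 m³/s and the smaller is 4.248 m³/s; the ratio is 20.

20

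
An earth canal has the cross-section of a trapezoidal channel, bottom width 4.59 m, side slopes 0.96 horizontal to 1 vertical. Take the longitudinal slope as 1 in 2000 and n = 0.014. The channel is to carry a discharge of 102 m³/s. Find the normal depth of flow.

Manning's equation rearranged: A R^(2/3) = nQ / (1·√S) = 0.014 × 102 / (√0.0005) = 63.86.
At y = 3.63 m: A R^(2/3) = 46.53 — too small.
At y = 5.44 m: A R^(2/3) = 103.8 — too large.
At y = 4.27 m: A R^(2/3) = 63.87 — ≈ 63.86.

y_n = 4.27 m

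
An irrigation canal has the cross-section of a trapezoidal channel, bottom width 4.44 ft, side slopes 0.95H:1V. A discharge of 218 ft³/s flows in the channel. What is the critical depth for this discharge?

At critical depth, Q² T / (g A³) = 1, i.e. A³/T = Q²/g = 218²/32.2 = 1476.
Try y = 2.73 ft: A³/T = 735.4 — too small.
Try y = 3.65 ft: A³/T = 2114 — too large.
Try y = 3.31 ft: A³/T = 1475 — matches.

y_c = 3.31 ft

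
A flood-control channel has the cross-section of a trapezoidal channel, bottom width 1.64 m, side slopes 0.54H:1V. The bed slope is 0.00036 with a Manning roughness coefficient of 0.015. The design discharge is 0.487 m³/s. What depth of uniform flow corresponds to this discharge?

y_n = 0.443 m

Manning's equation rearranged: A R^(2/3) = nQ / (1·√S) = 0.015 × 0.487 / (√0.00036) = 0.385.
Try y = 0.492 m: A R^(2/3) = 0.4567 — high.
Try y = 0.349 m: A R^(2/3) = 0.2615 — low.
Try y = 0.443 m: A R^(2/3) = 0.385 — ≈ 0.385.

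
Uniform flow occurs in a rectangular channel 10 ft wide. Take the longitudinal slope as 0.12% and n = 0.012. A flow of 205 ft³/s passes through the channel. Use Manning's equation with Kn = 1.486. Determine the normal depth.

y_n = 3.1 ft

Manning's equation rearranged: A R^(2/3) = nQ / (1.486·√S) = 0.012 × 205 / (1.486 × √0.0012) = 47.79.
Try y = 3.35 ft: A R^(2/3) = 53.28 — too large.
Try y = 2.51 ft: A R^(2/3) = 35.35 — too small.
Try y = 3.1 ft: A R^(2/3) = 47.78 — ≈ 47.79.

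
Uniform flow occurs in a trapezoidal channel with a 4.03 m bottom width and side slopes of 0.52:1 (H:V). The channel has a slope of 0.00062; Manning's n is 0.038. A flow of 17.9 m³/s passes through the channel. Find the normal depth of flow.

Manning's equation rearranged: A R^(2/3) = nQ / (1·√S) = 0.038 × 17.9 / (√0.00062) = 27.32.
At y = 3.89 m: A R^(2/3) = 35.35 — too large.
At y = 2.37 m: A R^(2/3) = 15.09 — too small.
At y = 3.36 m: A R^(2/3) = 27.35 — close enough.

y_n = 3.36 m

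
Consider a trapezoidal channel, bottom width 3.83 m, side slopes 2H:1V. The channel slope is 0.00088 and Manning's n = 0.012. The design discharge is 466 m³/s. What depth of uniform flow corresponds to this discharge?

Manning's equation rearranged: A R^(2/3) = nQ / (1·√S) = 0.012 × 466 / (√0.00088) = 188.5.
Try y = 6.31 m: A R^(2/3) = 227.2 — over.
Try y = 4.22 m: A R^(2/3) = 89.72 — short.
Try y = 5.83 m: A R^(2/3) = 188.7 — close enough.

y_n = 5.83 m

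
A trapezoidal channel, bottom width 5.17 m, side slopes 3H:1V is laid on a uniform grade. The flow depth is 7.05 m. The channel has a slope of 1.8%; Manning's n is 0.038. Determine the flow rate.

Q = 1580 m³/s

With bottom width b = 5.17 m and side slope z = 3: A = (b + zy)y = (5.17 + 3×7.05)×7.05 = 185.6 m²; P = b + 2y√(1+z²) = 5.17 + 2×7.05×3.162 = 49.76 m.
Hydraulic radius R = A/P = 185.6/49.76 = 3.729 m.
Manning's equation: Q = (1/n) A R^(2/3) S^(1/2) = (1/0.038) × 185.6 × 3.729^(2/3) × 0.018^(1/2) = 1580 m³/s.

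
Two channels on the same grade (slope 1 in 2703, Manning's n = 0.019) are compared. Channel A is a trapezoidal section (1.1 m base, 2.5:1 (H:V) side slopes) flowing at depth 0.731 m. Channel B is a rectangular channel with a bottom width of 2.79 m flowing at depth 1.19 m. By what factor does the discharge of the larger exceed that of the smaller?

2.04

Channel A: With bottom width b = 1.1 m and side slope z = 2.5: A = (b + zy)y = (1.1 + 2.5×0.731)×0.731 = 2.14 m²; P = b + 2y√(1+z²) = 1.1 + 2×0.731×2.693 = 5.037 m. Hydraulic radius R = A/P = 2.14/5.037 = 0.4249 m. Q_A = (1/0.019)·2.14·0.4249^(2/3)·√0.00037 = 1.224 m³/s.
Channel B: Flow area A = b·y = 2.79 × 1.19 = 3.32 m². Wetted perimeter P = b + 2y = 2.79 + 2×1.19 = 5.17 m. Hydraulic radius R = A/P = 3.32/5.17 = 0.6422 m. Q_B = (1/0.019)·3.32·0.6422^(2/3)·√0.00037 = 2.502 m³/s.
The larger discharge is 2.502 m³/s and the smaller is 1.224 m³/s; the ratio is 2.04.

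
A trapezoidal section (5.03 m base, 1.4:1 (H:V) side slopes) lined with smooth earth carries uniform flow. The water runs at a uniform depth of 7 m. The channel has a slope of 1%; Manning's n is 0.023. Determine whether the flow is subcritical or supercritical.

With bottom width b = 5.03 m and side slope z = 1.4: A = (b + zy)y = (5.03 + 1.4×7)×7 = 103.8 m²; P = b + 2y√(1+z²) = 5.03 + 2×7×1.72 = 29.12 m.
Hydraulic radius R = A/P = 103.8/29.12 = 3.565 m.
V = (1/n) R^(2/3) √S = (1/0.023) × 3.565^(2/3) × √0.01 = 10.15 m/s. Hydraulic depth D_h = A/T = 103.8/24.63 = 4.215 m.
Froude number Fr = V/√(g·D_h) = 10.15/√(9.81×4.215) = 1.58, which is greater than 1, so the flow is supercritical.

supercritical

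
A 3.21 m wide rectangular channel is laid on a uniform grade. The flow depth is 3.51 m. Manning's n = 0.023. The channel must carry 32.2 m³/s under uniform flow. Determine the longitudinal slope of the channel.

Flow area A = b·y = 3.21 × 3.51 = 11.27 m². Wetted perimeter P = b + 2y = 3.21 + 2×3.51 = 10.23 m.
Hydraulic radius R = A/P = 11.27/10.23 = 1.101 m.
From Manning's equation, S = [nQ / (1 A R^(2/3))]² = [0.023 × 32.2 / (1 × 11.27 × 1.101^(2/3))]² = 0.0038.

S = 0.0038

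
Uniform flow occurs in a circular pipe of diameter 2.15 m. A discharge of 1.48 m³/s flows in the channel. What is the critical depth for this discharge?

y_c = 0.559 m

At critical depth, Q² T / (g A³) = 1, i.e. A³/T = Q²/g = 1.48²/9.81 = 0.2233.
Try y = 0.502 m: A³/T = 0.1471 — short.
Try y = 0.657 m: A³/T = 0.419 — over.
Try y = 0.559 m: A³/T = 0.2237 — ≈ 0.2233.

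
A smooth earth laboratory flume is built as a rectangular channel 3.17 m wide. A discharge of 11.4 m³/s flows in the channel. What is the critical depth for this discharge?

y_c = 1.1 m

For a rectangular channel, critical depth y_c = (q²/g)^(1/3) where q = Q/b = 11.4/3.17 = 3.596 m²/s.
So y_c = (3.596²/9.81)^(1/3) = 1.1 m.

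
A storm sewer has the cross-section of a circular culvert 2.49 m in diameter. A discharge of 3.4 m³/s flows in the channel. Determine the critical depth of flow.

At critical depth, Q² T / (g A³) = 1, i.e. A³/T = Q²/g = 3.4²/9.81 = 1.178.
At y = 0.568 m: A³/T = 0.2799 — low.
At y = 0.991 m: A³/T = 2.419 — high.
At y = 0.822 m: A³/T = 1.177 — close enough.

y_c = 0.822 m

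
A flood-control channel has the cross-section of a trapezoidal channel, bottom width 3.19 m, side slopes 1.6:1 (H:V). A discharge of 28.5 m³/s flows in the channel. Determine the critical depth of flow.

y_c = 1.55 m

At critical depth, Q² T / (g A³) = 1, i.e. A³/T = Q²/g = 28.5²/9.81 = 82.8.
Try y = 1.71 m: A³/T = 120.1 — high.
Try y = 1.55 m: A³/T = 83.29 — matches.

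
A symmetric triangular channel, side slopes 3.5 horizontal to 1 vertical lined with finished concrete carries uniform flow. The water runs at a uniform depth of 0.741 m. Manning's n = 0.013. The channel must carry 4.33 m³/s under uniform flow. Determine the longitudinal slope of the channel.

For a triangular section with side slope z = 3.5: A = zy² = 3.5×0.741² = 1.922 m²; P = 2y√(1+z²) = 2×0.741×3.64 = 5.395 m.
Hydraulic radius R = A/P = 1.922/5.395 = 0.3562 m.
From Manning's equation, S = [nQ / (1 A R^(2/3))]² = [0.013 × 4.33 / (1 × 1.922 × 0.3562^(2/3))]² = 0.0034.

S = 0.0034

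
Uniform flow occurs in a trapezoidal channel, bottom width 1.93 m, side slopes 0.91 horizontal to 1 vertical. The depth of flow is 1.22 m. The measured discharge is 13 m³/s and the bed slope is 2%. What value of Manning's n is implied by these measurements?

With bottom width b = 1.93 m and side slope z = 0.91: A = (b + zy)y = (1.93 + 0.91×1.22)×1.22 = 3.709 m²; P = b + 2y√(1+z²) = 1.93 + 2×1.22×1.352 = 5.229 m.
Hydraulic radius R = A/P = 3.709/5.229 = 0.7093 m.
Rearranging Manning's equation: n = (1/Q) A R^(2/3) S^(1/2) = (1/13) × 3.709 × 0.7093^(2/3) × √0.02 = 0.0321.

n = 0.0321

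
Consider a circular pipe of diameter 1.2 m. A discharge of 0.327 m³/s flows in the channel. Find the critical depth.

At critical depth, Q² T / (g A³) = 1, i.e. A³/T = Q²/g = 0.327²/9.81 = 0.0109.
Trying y = 0.352 m: A³/T = 0.01937 — high.
Trying y = 0.224 m: A³/T = 0.003319 — low.
Trying y = 0.304 m: A³/T = 0.01095 — matches.

y_c = 0.304 m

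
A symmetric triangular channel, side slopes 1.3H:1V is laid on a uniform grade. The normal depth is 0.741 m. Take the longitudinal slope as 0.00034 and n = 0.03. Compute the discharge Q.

For a triangular section with side slope z = 1.3: A = zy² = 1.3×0.741² = 0.7138 m²; P = 2y√(1+z²) = 2×0.741×1.64 = 2.431 m.
Hydraulic radius R = A/P = 0.7138/2.431 = 0.2937 m.
Manning's equation: Q = (1/n) A R^(2/3) S^(1/2) = (1/0.03) × 0.7138 × 0.2937^(2/3) × 0.00034^(1/2) = 0.194 m³/s.

Q = 0.194 m³/s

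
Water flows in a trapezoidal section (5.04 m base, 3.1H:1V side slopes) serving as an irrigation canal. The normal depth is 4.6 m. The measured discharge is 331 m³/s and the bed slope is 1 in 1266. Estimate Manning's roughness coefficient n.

n = 0.014

With bottom width b = 5.04 m and side slope z = 3.1: A = (b + zy)y = (5.04 + 3.1×4.6)×4.6 = 88.78 m²; P = b + 2y√(1+z²) = 5.04 + 2×4.6×3.257 = 35.01 m.
Hydraulic radius R = A/P = 88.78/35.01 = 2.536 m.
Rearranging Manning's equation: n = (1/Q) A R^(2/3) S^(1/2) = (1/331) × 88.78 × 2.536^(2/3) × √0.0007899 = 0.014.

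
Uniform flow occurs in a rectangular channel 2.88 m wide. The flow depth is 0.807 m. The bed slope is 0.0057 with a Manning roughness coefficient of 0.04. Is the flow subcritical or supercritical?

Flow area A = b·y = 2.88 × 0.807 = 2.324 m². Wetted perimeter P = b + 2y = 2.88 + 2×0.807 = 4.494 m.
Hydraulic radius R = A/P = 2.324/4.494 = 0.5172 m.
V = (1/n) R^(2/3) √S = (1/0.04) × 0.5172^(2/3) × √0.0057 = 1.216 m/s. Hydraulic depth D_h = A/T = 2.324/2.88 = 0.807 m.
Froude number Fr = V/√(g·D_h) = 1.216/√(9.81×0.807) = 0.432, which is less than 1, so the flow is subcritical.

subcritical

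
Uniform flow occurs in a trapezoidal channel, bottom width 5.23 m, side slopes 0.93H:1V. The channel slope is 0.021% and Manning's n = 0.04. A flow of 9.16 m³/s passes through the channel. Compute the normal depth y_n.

Manning's equation rearranged: A R^(2/3) = nQ / (1·√S) = 0.04 × 9.16 / (√0.00021) = 25.28.
At y = 2.93 m: A R^(2/3) = 33.99 — high.
At y = 2.49 m: A R^(2/3) = 25.29 — close enough.

y_n = 2.49 m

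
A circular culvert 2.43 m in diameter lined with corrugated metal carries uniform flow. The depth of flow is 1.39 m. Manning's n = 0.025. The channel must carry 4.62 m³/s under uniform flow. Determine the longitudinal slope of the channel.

S = 0.0031

For a circular section of diameter D = 2.43 m at depth y = 1.39 m, the central angle is θ = 2 arccos(1 − 2y/D) = 3.431 rad. Then A = (D²/8)(θ − sin θ) = 2.743 m² and P = Dθ/2 = 4.168 m.
Hydraulic radius R = A/P = 2.743/4.168 = 0.658 m.
From Manning's equation, S = [nQ / (1 A R^(2/3))]² = [0.025 × 4.62 / (1 × 2.743 × 0.658^(2/3))]² = 0.0031.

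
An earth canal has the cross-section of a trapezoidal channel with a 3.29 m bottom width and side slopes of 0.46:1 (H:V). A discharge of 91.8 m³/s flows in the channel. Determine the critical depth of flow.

y_c = 3.6 m

At critical depth, Q² T / (g A³) = 1, i.e. A³/T = Q²/g = 91.8²/9.81 = 859.
Trying y = 2.45 m: A³/T = 228.6 — low.
Trying y = 4.29 m: A³/T = 1591 — high.
Trying y = 3.6 m: A³/T = 855.1 — close enough.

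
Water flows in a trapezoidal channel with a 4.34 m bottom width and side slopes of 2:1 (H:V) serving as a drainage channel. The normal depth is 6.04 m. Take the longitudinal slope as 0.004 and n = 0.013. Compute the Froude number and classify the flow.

With bottom width b = 4.34 m and side slope z = 2: A = (b + zy)y = (4.34 + 2×6.04)×6.04 = 99.18 m²; P = b + 2y√(1+z²) = 4.34 + 2×6.04×2.236 = 31.35 m.
Hydraulic radius R = A/P = 99.18/31.35 = 3.163 m.
V = (1/n) R^(2/3) √S = (1/0.013) × 3.163^(2/3) × √0.004 = 10.48 m/s. Hydraulic depth D_h = A/T = 99.18/28.5 = 3.48 m.
Froude number Fr = V/√(g·D_h) = 10.48/√(9.81×3.48) = 1.79, which is greater than 1, so the flow is supercritical.

supercritical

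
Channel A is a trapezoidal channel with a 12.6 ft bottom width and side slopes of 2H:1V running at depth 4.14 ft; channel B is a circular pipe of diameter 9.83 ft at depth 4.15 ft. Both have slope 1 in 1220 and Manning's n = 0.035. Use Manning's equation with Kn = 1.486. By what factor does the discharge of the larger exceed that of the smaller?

3.33

Channel A: With bottom width b = 12.6 ft and side slope z = 2: A = (b + zy)y = (12.6 + 2×4.14)×4.14 = 86.44 ft²; P = b + 2y√(1+z²) = 12.6 + 2×4.14×2.236 = 31.11 ft. Hydraulic radius R = A/P = 86.44/31.11 = 2.778 ft. Q_A = (1.486/0.035)·86.44·2.778^(2/3)·√0.0008197 = 207.7 ft³/s.
Channel B: For a circular section of diameter D = 9.83 ft at depth y = 4.15 ft, the central angle is θ = 2 arccos(1 − 2y/D) = 2.829 rad. Then A = (D²/8)(θ − sin θ) = 30.46 ft² and P = Dθ/2 = 13.9 ft. Hydraulic radius R = A/P = 30.46/13.9 = 2.19 ft. Q_B = (1.486/0.035)·30.46·2.19^(2/3)·√0.0008197 = 62.44 ft³/s.
The larger discharge is 207.7 ft³/s and the smaller is 62.44 ft³/s; the ratio is 3.33.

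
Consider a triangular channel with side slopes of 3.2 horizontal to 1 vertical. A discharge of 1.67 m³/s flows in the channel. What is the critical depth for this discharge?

At critical depth, Q² T / (g A³) = 1, i.e. A³/T = Q²/g = 1.67²/9.81 = 0.2843.
Trying y = 0.706 m: A³/T = 0.898 — high.
Trying y = 0.39 m: A³/T = 0.04619 — low.
Trying y = 0.561 m: A³/T = 0.2845 — matches.

y_c = 0.561 m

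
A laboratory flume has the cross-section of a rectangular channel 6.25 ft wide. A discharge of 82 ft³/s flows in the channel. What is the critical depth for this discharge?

For a rectangular channel, critical depth y_c = (q²/g)^(1/3) where q = Q/b = 82/6.25 = 13.12 ft²/s.
So y_c = (13.12²/32.2)^(1/3) = 1.75 ft.

y_c = 1.75 ft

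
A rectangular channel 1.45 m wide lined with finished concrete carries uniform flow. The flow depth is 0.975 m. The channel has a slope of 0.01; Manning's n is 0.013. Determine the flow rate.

Q = 6.06 m³/s

Flow area A = b·y = 1.45 × 0.975 = 1.414 m². Wetted perimeter P = b + 2y = 1.45 + 2×0.975 = 3.4 m.
Hydraulic radius R = A/P = 1.414/3.4 = 0.4158 m.
Manning's equation: Q = (1/n) A R^(2/3) S^(1/2) = (1/0.013) × 1.414 × 0.4158^(2/3) × 0.01^(1/2) = 6.06 m³/s.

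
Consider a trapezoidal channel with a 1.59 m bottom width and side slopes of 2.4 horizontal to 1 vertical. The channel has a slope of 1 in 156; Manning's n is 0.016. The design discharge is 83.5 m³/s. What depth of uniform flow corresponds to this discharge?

Manning's equation rearranged: A R^(2/3) = nQ / (1·√S) = 0.016 × 83.5 / (√0.00641) = 16.69.
Trying y = 1.83 m: A R^(2/3) = 10.84 — low.
Trying y = 2.69 m: A R^(2/3) = 26.95 — high.
Trying y = 2.2 m: A R^(2/3) = 16.69 — close enough.

y_n = 2.2 m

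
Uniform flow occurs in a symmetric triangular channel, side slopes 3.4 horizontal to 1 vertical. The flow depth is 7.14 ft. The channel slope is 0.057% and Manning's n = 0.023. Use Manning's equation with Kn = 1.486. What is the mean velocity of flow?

For a triangular section with side slope z = 3.4: A = zy² = 3.4×7.14² = 173.3 ft²; P = 2y√(1+z²) = 2×7.14×3.544 = 50.61 ft.
Hydraulic radius R = A/P = 173.3/50.61 = 3.425 ft.
From Manning's equation, V = (1.486/n) R^(2/3) S^(1/2) = (1.486/0.023) × 3.425^(2/3) × 0.00057^(1/2) = 3.5 ft/s.

V = 3.5 ft/s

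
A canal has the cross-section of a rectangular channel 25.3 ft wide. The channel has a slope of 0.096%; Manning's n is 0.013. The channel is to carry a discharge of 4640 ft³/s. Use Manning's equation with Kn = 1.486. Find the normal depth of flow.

y_n = 14.5 ft

Manning's equation rearranged: A R^(2/3) = nQ / (1.486·√S) = 0.013 × 4640 / (1.486 × √0.00096) = 1310.
At y = 12.2 ft: A R^(2/3) = 1043 — short.
At y = 14.5 ft: A R^(2/3) = 1311 — matches.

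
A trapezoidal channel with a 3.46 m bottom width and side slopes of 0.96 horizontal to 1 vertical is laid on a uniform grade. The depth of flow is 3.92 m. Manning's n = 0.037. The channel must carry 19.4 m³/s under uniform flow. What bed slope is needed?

S = 0.000259

With bottom width b = 3.46 m and side slope z = 0.96: A = (b + zy)y = (3.46 + 0.96×3.92)×3.92 = 28.31 m²; P = b + 2y√(1+z²) = 3.46 + 2×3.92×1.386 = 14.33 m.
Hydraulic radius R = A/P = 28.31/14.33 = 1.976 m.
From Manning's equation, S = [nQ / (1 A R^(2/3))]² = [0.037 × 19.4 / (1 × 28.31 × 1.976^(2/3))]² = 0.000259.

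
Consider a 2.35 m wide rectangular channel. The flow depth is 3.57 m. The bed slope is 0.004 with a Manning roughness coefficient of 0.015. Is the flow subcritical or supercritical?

Flow area A = b·y = 2.35 × 3.57 = 8.389 m². Wetted perimeter P = b + 2y = 2.35 + 2×3.57 = 9.49 m.
Hydraulic radius R = A/P = 8.389/9.49 = 0.884 m.
V = (1/n) R^(2/3) √S = (1/0.015) × 0.884^(2/3) × √0.004 = 3.884 m/s. Hydraulic depth D_h = A/T = 8.389/2.35 = 3.57 m.
Froude number Fr = V/√(g·D_h) = 3.884/√(9.81×3.57) = 0.656, which is less than 1, so the flow is subcritical.

subcritical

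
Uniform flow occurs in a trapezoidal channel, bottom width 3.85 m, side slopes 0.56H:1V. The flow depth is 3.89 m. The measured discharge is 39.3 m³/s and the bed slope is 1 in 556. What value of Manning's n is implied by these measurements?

With bottom width b = 3.85 m and side slope z = 0.56: A = (b + zy)y = (3.85 + 0.56×3.89)×3.89 = 23.45 m²; P = b + 2y√(1+z²) = 3.85 + 2×3.89×1.146 = 12.77 m.
Hydraulic radius R = A/P = 23.45/12.77 = 1.837 m.
Rearranging Manning's equation: n = (1/Q) A R^(2/3) S^(1/2) = (1/39.3) × 23.45 × 1.837^(2/3) × √0.001799 = 0.038.

n = 0.038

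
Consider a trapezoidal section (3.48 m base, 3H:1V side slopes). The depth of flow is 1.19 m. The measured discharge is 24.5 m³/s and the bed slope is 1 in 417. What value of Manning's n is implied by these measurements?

n = 0.014

With bottom width b = 3.48 m and side slope z = 3: A = (b + zy)y = (3.48 + 3×1.19)×1.19 = 8.389 m²; P = b + 2y√(1+z²) = 3.48 + 2×1.19×3.162 = 11.01 m.
Hydraulic radius R = A/P = 8.389/11.01 = 0.7623 m.
Rearranging Manning's equation: n = (1/Q) A R^(2/3) S^(1/2) = (1/24.5) × 8.389 × 0.7623^(2/3) × √0.002398 = 0.014.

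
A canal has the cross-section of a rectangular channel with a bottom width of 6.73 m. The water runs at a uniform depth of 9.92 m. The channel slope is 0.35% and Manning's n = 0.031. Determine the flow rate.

Flow area A = b·y = 6.73 × 9.92 = 66.76 m². Wetted perimeter P = b + 2y = 6.73 + 2×9.92 = 26.57 m.
Hydraulic radius R = A/P = 66.76/26.57 = 2.513 m.
Manning's equation: Q = (1/n) A R^(2/3) S^(1/2) = (1/0.031) × 66.76 × 2.513^(2/3) × 0.0035^(1/2) = 235 m³/s.

Q = 235 m³/s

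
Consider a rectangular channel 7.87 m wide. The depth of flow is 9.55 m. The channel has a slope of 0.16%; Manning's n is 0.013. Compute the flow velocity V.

V = 6.09 m/s

Flow area A = b·y = 7.87 × 9.55 = 75.16 m². Wetted perimeter P = b + 2y = 7.87 + 2×9.55 = 26.97 m.
Hydraulic radius R = A/P = 75.16/26.97 = 2.787 m.
From Manning's equation, V = (1/n) R^(2/3) S^(1/2) = (1/0.013) × 2.787^(2/3) × 0.0016^(1/2) = 6.09 m/s.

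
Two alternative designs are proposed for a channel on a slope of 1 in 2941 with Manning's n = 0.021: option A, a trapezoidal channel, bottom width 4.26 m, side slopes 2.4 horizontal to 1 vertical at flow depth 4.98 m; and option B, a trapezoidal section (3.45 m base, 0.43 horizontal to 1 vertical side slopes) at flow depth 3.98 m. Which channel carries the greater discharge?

channel A

Channel A: With bottom width b = 4.26 m and side slope z = 2.4: A = (b + zy)y = (4.26 + 2.4×4.98)×4.98 = 80.74 m²; P = b + 2y√(1+z²) = 4.26 + 2×4.98×2.6 = 30.16 m. Hydraulic radius R = A/P = 80.74/30.16 = 2.677 m. Q_A = (1/0.021)·80.74·2.677^(2/3)·√0.00034 = 136.7 m³/s.
Channel B: With bottom width b = 3.45 m and side slope z = 0.43: A = (b + zy)y = (3.45 + 0.43×3.98)×3.98 = 20.54 m²; P = b + 2y√(1+z²) = 3.45 + 2×3.98×1.089 = 12.11 m. Hydraulic radius R = A/P = 20.54/12.11 = 1.696 m. Q_B = (1/0.021)·20.54·1.696^(2/3)·√0.00034 = 25.65 m³/s.
Q_A = 136.7 m³/s vs Q_B = 25.65 m³/s, so channel A carries more.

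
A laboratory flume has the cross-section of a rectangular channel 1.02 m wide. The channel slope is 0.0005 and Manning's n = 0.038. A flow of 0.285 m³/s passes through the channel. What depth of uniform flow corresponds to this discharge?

Manning's equation rearranged: A R^(2/3) = nQ / (1·√S) = 0.038 × 0.285 / (√0.0005) = 0.4843.
Trying y = 1.21 m: A R^(2/3) = 0.6232 — too large.
Trying y = 0.828 m: A R^(2/3) = 0.3915 — too small.
Trying y = 0.983 m: A R^(2/3) = 0.4844 — matches.

y_n = 0.983 m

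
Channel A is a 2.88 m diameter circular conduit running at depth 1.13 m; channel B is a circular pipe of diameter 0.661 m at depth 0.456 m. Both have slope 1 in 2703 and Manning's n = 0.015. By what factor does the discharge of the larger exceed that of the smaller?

20.1

Channel A: For a circular section of diameter D = 2.88 m at depth y = 1.13 m, the central angle is θ = 2 arccos(1 − 2y/D) = 2.708 rad. Then A = (D²/8)(θ − sin θ) = 2.371 m² and P = Dθ/2 = 3.899 m. Hydraulic radius R = A/P = 2.371/3.899 = 0.6082 m. Q_A = (1/0.015)·2.371·0.6082^(2/3)·√0.00037 = 2.183 m³/s.
Channel B: For a circular section of diameter D = 0.661 m at depth y = 0.456 m, the central angle is θ = 2 arccos(1 − 2y/D) = 3.921 rad. Then A = (D²/8)(θ − sin θ) = 0.2525 m² and P = Dθ/2 = 1.296 m. Hydraulic radius R = A/P = 0.2525/1.296 = 0.1949 m. Q_B = (1/0.015)·0.2525·0.1949^(2/3)·√0.00037 = 0.1088 m³/s.
The larger discharge is 2.183 m³/s and the smaller is 0.1088 m³/s; the ratio is 20.1.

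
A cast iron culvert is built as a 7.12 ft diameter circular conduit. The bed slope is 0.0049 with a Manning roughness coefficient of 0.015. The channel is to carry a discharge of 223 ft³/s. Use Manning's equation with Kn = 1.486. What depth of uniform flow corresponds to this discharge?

y_n = 3.77 ft

Manning's equation rearranged: A R^(2/3) = nQ / (1.486·√S) = 0.015 × 223 / (1.486 × √0.0049) = 32.16.
At y = 2.61 ft: A R^(2/3) = 16.77 — too small.
At y = 4.24 ft: A R^(2/3) = 38.84 — too large.
At y = 3.77 ft: A R^(2/3) = 32.19 — close enough.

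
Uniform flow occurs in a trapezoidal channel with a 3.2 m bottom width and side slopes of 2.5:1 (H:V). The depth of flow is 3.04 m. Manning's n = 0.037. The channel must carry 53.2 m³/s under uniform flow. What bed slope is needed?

S = 0.0018

With bottom width b = 3.2 m and side slope z = 2.5: A = (b + zy)y = (3.2 + 2.5×3.04)×3.04 = 32.83 m²; P = b + 2y√(1+z²) = 3.2 + 2×3.04×2.693 = 19.57 m.
Hydraulic radius R = A/P = 32.83/19.57 = 1.678 m.
From Manning's equation, S = [nQ / (1 A R^(2/3))]² = [0.037 × 53.2 / (1 × 32.83 × 1.678^(2/3))]² = 0.0018.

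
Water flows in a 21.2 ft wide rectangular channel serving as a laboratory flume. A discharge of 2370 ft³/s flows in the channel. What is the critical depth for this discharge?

y_c = 7.29 ft

For a rectangular channel, critical depth y_c = (q²/g)^(1/3) where q = Q/b = 2370/21.2 = 111.8 ft²/s.
So y_c = (111.8²/32.2)^(1/3) = 7.29 ft.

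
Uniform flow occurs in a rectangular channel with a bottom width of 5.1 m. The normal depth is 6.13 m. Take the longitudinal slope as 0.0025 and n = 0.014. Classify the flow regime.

Flow area A = b·y = 5.1 × 6.13 = 31.26 m². Wetted perimeter P = b + 2y = 5.1 + 2×6.13 = 17.36 m.
Hydraulic radius R = A/P = 31.26/17.36 = 1.801 m.
V = (1/n) R^(2/3) √S = (1/0.014) × 1.801^(2/3) × √0.0025 = 5.286 m/s. Hydraulic depth D_h = A/T = 31.26/5.1 = 6.13 m.
Froude number Fr = V/√(g·D_h) = 5.286/√(9.81×6.13) = 0.682, which is less than 1, so the flow is subcritical.

subcritical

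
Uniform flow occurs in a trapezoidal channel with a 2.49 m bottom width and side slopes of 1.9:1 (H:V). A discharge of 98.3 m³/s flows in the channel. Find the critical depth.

At critical depth, Q² T / (g A³) = 1, i.e. A³/T = Q²/g = 98.3²/9.81 = 985.
Trying y = 3.62 m: A³/T = 2401 — high.
Trying y = 2.32 m: A³/T = 362.5 — low.
Trying y = 2.94 m: A³/T = 979.8 — ≈ 985.

y_c = 2.94 m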